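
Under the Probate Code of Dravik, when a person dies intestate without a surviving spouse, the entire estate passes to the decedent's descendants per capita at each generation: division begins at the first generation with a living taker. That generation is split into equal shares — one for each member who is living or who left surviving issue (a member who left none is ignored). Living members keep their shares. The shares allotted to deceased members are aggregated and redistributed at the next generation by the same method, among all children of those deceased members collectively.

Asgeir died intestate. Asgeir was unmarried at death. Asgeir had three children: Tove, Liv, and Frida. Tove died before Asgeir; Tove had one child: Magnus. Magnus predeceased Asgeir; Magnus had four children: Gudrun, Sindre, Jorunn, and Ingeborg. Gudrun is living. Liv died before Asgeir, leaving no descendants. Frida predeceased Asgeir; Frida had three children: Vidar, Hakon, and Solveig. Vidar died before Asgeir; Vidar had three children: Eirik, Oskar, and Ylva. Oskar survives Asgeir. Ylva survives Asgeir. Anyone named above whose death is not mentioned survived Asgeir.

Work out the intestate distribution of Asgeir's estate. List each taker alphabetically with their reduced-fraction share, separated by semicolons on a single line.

Eirik 1/14; Gudrun 1/14; Hakon 1/4; Ingeborg 1/14; Jorunn 1/14; Oskar 1/14; Sindre 1/14; Solveig 1/4; Ylva 1/14

There is no surviving spouse, so the entire estate passes to Asgeir's descendants per capita at each generation.
No one at generation 1 (Tove, Frida) is living; moving to the next generation.
At generation 2 (Magnus, Vidar, Hakon, Solveig) there are 4 shares of (1)/4 = 1/4 each.
Living: Hakon and Solveig — each takes 1/4.
Deceased: Magnus and Vidar. Their combined 1/2 is pooled and carried to generation 3.
At generation 3 (Gudrun, Sindre, Jorunn, Ingeborg, Eirik, Oskar, Ylva) there are 7 shares of (1/2)/7 = 1/14 each.
Living: Gudrun, Sindre, Jorunn, Ingeborg, Eirik, Oskar, and Ylva — each takes 1/14.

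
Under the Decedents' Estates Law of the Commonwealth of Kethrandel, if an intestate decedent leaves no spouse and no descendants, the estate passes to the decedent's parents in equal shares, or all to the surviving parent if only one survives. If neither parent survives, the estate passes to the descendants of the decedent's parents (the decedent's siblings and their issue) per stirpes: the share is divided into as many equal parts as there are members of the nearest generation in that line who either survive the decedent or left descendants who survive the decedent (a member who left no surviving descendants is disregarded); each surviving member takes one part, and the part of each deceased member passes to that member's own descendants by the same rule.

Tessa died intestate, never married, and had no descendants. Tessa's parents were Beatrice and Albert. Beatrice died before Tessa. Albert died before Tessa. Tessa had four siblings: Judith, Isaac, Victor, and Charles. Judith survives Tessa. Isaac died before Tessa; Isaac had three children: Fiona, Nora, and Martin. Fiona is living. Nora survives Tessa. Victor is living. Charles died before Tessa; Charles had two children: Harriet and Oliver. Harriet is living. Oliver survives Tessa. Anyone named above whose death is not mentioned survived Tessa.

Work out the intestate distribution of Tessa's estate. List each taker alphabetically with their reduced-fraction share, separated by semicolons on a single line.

Neither parent survives and there are no descendants, so the estate passes to Tessa's siblings and their issue per stirpes.
The estate is divided into 4 equal shares of 1/4 among Judith, Isaac, Victor, Charles.
Judith is living and takes 1/4.
Isaac predeceased; the 1/4 allotted to Isaac's branch passes to Isaac's issue by representation.
The 1/4 is divided into 3 equal shares of 1/12 among Fiona, Nora, Martin.
Fiona is living and takes 1/12.
Nora is living and takes 1/12.
Martin is living and takes 1/12.
Victor is living and takes 1/4.
Charles predeceased; the 1/4 allotted to Charles's branch passes to Charles's issue by representation.
The 1/4 is divided into 2 equal shares of 1/8 among Harriet, Oliver.
Harriet is living and takes 1/8.
Oliver is living and takes 1/8.

Fiona 1/12; Harriet 1/8; Judith 1/4; Martin 1/12; Nora 1/12; Oliver 1/8; Victor 1/4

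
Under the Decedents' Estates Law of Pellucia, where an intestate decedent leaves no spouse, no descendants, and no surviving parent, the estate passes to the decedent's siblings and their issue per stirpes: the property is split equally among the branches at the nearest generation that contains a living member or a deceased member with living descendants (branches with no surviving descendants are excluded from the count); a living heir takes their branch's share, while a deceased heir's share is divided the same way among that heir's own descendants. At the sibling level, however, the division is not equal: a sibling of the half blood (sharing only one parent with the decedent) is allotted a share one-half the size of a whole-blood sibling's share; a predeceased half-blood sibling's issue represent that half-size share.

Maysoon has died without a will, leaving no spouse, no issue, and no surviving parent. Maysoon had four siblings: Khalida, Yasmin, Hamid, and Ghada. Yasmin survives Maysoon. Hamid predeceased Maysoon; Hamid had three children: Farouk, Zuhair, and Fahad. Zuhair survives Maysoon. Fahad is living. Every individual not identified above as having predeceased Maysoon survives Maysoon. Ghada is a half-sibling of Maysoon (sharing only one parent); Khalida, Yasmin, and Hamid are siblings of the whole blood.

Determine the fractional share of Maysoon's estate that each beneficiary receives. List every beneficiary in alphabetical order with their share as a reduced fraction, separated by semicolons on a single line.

Fahad 2/21; Farouk 2/21; Ghada 1/7; Khalida 2/7; Yasmin 2/7; Zuhair 2/21

No spouse, descendants, or parent survives, so the estate passes to Maysoon's siblings per stirpes.
Half-blood siblings count for one-half the weight of whole-blood siblings at the initial division.
Dividing 1 in proportion to weights (total weight 7/2): Khalida (weight 1) → 2/7; Yasmin (weight 1) → 2/7; Hamid (weight 1) → 2/7; Ghada (weight 1/2) → 1/7.
Khalida is living and takes 2/7.
Yasmin is living and takes 2/7.
Hamid predeceased; the 2/7 allotted to Hamid's branch passes to Hamid's issue by representation.
The 2/7 is divided into 3 equal shares of 2/21 among Farouk, Zuhair, Fahad.
Farouk is living and takes 2/21.
Zuhair is living and takes 2/21.
Fahad is living and takes 2/21.
Ghada is living and takes 1/7.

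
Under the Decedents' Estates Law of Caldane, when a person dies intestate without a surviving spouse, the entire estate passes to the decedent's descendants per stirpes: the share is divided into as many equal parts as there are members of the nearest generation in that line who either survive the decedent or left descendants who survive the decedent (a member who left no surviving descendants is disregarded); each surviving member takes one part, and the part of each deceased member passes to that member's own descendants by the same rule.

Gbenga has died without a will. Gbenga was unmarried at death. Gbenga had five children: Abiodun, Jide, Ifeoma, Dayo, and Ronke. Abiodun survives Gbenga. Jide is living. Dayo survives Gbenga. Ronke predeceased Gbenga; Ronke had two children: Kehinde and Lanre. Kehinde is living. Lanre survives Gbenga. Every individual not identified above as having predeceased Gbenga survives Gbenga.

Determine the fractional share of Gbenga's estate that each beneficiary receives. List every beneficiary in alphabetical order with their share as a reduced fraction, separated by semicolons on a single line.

There is no surviving spouse, so the entire estate passes to Gbenga's descendants per stirpes.
The estate is divided into 5 equal shares of 1/5 among Abiodun, Jide, Ifeoma, Dayo, Ronke.
Abiodun is living and takes 1/5.
Jide is living and takes 1/5.
Ifeoma is living and takes 1/5.
Dayo is living and takes 1/5.
Ronke predeceased; the 1/5 allotted to Ronke's branch passes to Ronke's issue by representation.
The 1/5 is divided into 2 equal shares of 1/10 among Kehinde, Lanre.
Kehinde is living and takes 1/10.
Lanre is living and takes 1/10.

Abiodun 1/5; Dayo 1/5; Ifeoma 1/5; Jide 1/5; Kehinde 1/10; Lanre 1/10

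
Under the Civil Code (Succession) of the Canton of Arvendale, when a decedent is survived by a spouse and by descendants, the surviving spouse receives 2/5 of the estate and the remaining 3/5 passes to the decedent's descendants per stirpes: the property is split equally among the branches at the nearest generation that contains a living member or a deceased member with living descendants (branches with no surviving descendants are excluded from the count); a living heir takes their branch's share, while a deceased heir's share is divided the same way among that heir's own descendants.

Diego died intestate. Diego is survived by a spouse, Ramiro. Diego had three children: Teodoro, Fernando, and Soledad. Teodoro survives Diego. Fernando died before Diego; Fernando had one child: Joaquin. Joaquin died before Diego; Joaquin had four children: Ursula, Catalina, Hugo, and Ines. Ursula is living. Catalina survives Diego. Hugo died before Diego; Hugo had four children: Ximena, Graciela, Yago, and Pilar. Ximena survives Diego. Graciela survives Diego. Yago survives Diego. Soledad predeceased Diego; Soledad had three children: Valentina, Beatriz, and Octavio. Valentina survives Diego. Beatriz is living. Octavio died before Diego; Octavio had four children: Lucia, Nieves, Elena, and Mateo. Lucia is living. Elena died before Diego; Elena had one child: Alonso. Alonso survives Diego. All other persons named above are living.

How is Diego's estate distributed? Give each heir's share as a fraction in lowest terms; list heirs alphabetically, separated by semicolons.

Ramiro, as surviving spouse, takes 2/5.
The remaining 3/5 passes to Diego's descendants per stirpes.
The 3/5 is divided into 3 equal shares of 1/5 among Teodoro, Fernando, Soledad.
Teodoro is living and takes 1/5.
Fernando predeceased; the 1/5 allotted to Fernando's branch passes to Fernando's issue by representation.
Joaquin's line is the sole branch at this level, so the full 1/5 passes to Joaquin's issue by representation.
The 1/5 is divided into 4 equal shares of 1/20 among Ursula, Catalina, Hugo, Ines.
Ursula is living and takes 1/20.
Catalina is living and takes 1/20.
Hugo predeceased; the 1/20 allotted to Hugo's branch passes to Hugo's issue by representation.
The 1/20 is divided into 4 equal shares of 1/80 among Ximena, Graciela, Yago, Pilar.
Ximena is living and takes 1/80.
Graciela is living and takes 1/80.
Yago is living and takes 1/80.
Pilar is living and takes 1/80.
Ines is living and takes 1/20.
Soledad predeceased; the 1/5 allotted to Soledad's branch passes to Soledad's issue by representation.
The 1/5 is divided into 3 equal shares of 1/15 among Valentina, Beatriz, Octavio.
Valentina is living and takes 1/15.
Beatriz is living and takes 1/15.
Octavio predeceased; the 1/15 allotted to Octavio's branch passes to Octavio's issue by representation.
The 1/15 is divided into 4 equal shares of 1/60 among Lucia, Nieves, Elena, Mateo.
Lucia is living and takes 1/60.
Nieves is living and takes 1/60.
Elena predeceased; the 1/60 allotted to Elena's branch passes to Elena's issue by representation.
Alonso is the sole taker at this level and receives the full 1/60.
Mateo is living and takes 1/60.

Alonso 1/60; Beatriz 1/15; Catalina 1/20; Graciela 1/80; Ines 1/20; Lucia 1/60; Mateo 1/60; Nieves 1/60; Pilar 1/80; Ramiro 2/5; Teodoro 1/5; Ursula 1/20; Valentina 1/15; Ximena 1/80; Yago 1/80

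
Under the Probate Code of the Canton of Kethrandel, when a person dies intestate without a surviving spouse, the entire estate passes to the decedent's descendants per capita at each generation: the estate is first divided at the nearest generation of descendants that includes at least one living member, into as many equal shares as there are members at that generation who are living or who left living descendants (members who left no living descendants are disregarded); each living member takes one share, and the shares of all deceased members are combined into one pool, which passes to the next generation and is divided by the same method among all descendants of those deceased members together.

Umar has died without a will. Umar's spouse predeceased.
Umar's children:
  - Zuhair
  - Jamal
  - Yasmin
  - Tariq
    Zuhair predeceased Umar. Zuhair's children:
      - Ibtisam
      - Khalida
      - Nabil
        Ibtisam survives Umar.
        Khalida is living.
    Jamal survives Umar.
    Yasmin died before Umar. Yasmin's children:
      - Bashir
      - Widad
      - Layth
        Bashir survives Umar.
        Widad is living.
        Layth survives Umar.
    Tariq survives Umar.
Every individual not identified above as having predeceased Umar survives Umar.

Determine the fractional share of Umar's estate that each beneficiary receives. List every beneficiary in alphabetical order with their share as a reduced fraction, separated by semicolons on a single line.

There is no surviving spouse, so the entire estate passes to Umar's descendants per capita at each generation.
At generation 1 (Zuhair, Jamal, Yasmin, Tariq) there are 4 shares of (1)/4 = 1/4 each.
Living: Jamal and Tariq — each takes 1/4.
Deceased: Zuhair and Yasmin. Their combined 1/2 is pooled and carried to generation 2.
At generation 2 (Ibtisam, Khalida, Nabil, Bashir, Widad, Layth) there are 6 shares of (1/2)/6 = 1/12 each.
Living: Ibtisam, Khalida, Nabil, Bashir, Widad, and Layth — each takes 1/12.

Bashir 1/12; Ibtisam 1/12; Jamal 1/4; Khalida 1/12; Layth 1/12; Nabil 1/12; Tariq 1/4; Widad 1/12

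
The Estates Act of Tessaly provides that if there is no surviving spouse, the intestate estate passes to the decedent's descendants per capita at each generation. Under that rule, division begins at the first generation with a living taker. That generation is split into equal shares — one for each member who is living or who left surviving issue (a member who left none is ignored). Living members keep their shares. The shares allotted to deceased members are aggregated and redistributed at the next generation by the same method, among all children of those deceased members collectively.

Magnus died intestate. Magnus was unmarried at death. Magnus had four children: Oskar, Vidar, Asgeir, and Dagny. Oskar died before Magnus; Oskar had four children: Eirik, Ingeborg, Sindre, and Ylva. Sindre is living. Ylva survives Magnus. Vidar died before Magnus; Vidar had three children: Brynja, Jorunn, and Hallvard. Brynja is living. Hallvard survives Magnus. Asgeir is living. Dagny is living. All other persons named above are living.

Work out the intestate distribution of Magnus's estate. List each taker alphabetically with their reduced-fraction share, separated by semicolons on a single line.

Asgeir 1/4; Brynja 1/14; Dagny 1/4; Eirik 1/14; Hallvard 1/14; Ingeborg 1/14; Jorunn 1/14; Sindre 1/14; Ylva 1/14

There is no surviving spouse, so the entire estate passes to Magnus's descendants per capita at each generation.
At generation 1 (Oskar, Vidar, Asgeir, Dagny) there are 4 shares of (1)/4 = 1/4 each.
Living: Asgeir and Dagny — each takes 1/4.
Deceased: Oskar and Vidar. Their combined 1/2 is pooled and carried to generation 2.
At generation 2 (Eirik, Ingeborg, Sindre, Ylva, Brynja, Jorunn, Hallvard) there are 7 shares of (1/2)/7 = 1/14 each.
Living: Eirik, Ingeborg, Sindre, Ylva, Brynja, Jorunn, and Hallvard — each takes 1/14.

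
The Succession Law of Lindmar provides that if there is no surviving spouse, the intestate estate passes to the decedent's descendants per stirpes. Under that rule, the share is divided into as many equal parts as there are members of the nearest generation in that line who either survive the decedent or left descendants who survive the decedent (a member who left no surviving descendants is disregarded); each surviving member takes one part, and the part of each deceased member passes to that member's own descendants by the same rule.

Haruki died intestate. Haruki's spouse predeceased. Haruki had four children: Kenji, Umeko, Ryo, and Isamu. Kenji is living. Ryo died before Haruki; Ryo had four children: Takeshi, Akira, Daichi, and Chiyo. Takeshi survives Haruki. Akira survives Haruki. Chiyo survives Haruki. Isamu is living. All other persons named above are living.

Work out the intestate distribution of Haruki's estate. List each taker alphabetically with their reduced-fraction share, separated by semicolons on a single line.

Akira 1/16; Chiyo 1/16; Daichi 1/16; Isamu 1/4; Kenji 1/4; Takeshi 1/16; Umeko 1/4

There is no surviving spouse, so the entire estate passes to Haruki's descendants per stirpes.
The estate is divided into 4 equal shares of 1/4 among Kenji, Umeko, Ryo, Isamu.
Kenji is living and takes 1/4.
Umeko is living and takes 1/4.
Ryo predeceased; the 1/4 allotted to Ryo's branch passes to Ryo's issue by representation.
The 1/4 is divided into 4 equal shares of 1/16 among Takeshi, Akira, Daichi, Chiyo.
Takeshi is living and takes 1/16.
Akira is living and takes 1/16.
Daichi is living and takes 1/16.
Chiyo is living and takes 1/16.
Isamu is living and takes 1/4.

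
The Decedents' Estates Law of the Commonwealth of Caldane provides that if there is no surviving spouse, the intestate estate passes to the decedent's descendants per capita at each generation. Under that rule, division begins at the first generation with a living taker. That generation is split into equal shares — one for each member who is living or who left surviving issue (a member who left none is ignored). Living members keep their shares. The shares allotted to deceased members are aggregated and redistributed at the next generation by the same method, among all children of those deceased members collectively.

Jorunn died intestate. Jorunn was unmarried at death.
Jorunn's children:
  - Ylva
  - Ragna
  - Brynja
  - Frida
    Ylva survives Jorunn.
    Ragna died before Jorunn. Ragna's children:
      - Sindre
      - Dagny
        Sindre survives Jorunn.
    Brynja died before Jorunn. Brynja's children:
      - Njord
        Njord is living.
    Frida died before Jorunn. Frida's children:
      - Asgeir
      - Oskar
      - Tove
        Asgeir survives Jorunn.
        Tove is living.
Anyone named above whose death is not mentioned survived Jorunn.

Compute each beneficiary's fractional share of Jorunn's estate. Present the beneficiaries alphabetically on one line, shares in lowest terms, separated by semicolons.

There is no surviving spouse, so the entire estate passes to Jorunn's descendants per capita at each generation.
At generation 1 (Ylva, Ragna, Brynja, Frida) there are 4 shares of (1)/4 = 1/4 each.
Living: Ylva — each takes 1/4.
Deceased: Ragna, Brynja, and Frida. Their combined 3/4 is pooled and carried to generation 2.
At generation 2 (Sindre, Dagny, Njord, Asgeir, Oskar, Tove) there are 6 shares of (3/4)/6 = 1/8 each.
Living: Sindre, Dagny, Njord, Asgeir, Oskar, and Tove — each takes 1/8.

Asgeir 1/8; Dagny 1/8; Njord 1/8; Oskar 1/8; Sindre 1/8; Tove 1/8; Ylva 1/4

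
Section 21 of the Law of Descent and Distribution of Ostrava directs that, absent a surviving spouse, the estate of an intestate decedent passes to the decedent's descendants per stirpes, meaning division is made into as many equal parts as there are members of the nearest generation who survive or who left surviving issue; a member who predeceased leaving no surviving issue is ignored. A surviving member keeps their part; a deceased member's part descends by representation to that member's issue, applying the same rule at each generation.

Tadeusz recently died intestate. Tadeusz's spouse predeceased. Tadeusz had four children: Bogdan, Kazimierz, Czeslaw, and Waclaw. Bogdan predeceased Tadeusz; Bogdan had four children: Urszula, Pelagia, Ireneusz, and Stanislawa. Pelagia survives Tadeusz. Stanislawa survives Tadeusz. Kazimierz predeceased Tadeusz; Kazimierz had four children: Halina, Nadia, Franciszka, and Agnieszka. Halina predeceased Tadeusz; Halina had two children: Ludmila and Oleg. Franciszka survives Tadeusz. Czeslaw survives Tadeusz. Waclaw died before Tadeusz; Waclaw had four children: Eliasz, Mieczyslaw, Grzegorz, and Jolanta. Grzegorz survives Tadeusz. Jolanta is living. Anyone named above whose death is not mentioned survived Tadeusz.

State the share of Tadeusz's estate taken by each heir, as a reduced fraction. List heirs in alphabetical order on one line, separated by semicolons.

There is no surviving spouse, so the entire estate passes to Tadeusz's descendants per stirpes.
The estate is divided into 4 equal shares of 1/4 among Bogdan, Kazimierz, Czeslaw, Waclaw.
Bogdan predeceased; the 1/4 allotted to Bogdan's branch passes to Bogdan's issue by representation.
The 1/4 is divided into 4 equal shares of 1/16 among Urszula, Pelagia, Ireneusz, Stanislawa.
Urszula is living and takes 1/16.
Pelagia is living and takes 1/16.
Ireneusz is living and takes 1/16.
Stanislawa is living and takes 1/16.
Kazimierz predeceased; the 1/4 allotted to Kazimierz's branch passes to Kazimierz's issue by representation.
The 1/4 is divided into 4 equal shares of 1/16 among Halina, Nadia, Franciszka, Agnieszka.
Halina predeceased; the 1/16 allotted to Halina's branch passes to Halina's issue by representation.
The 1/16 is divided into 2 equal shares of 1/32 among Ludmila, Oleg.
Ludmila is living and takes 1/32.
Oleg is living and takes 1/32.
Nadia is living and takes 1/16.
Franciszka is living and takes 1/16.
Agnieszka is living and takes 1/16.
Czeslaw is living and takes 1/4.
Waclaw predeceased; the 1/4 allotted to Waclaw's branch passes to Waclaw's issue by representation.
The 1/4 is divided into 4 equal shares of 1/16 among Eliasz, Mieczyslaw, Grzegorz, Jolanta.
Eliasz is living and takes 1/16.
Mieczyslaw is living and takes 1/16.
Grzegorz is living and takes 1/16.
Jolanta is living and takes 1/16.

Agnieszka 1/16; Czeslaw 1/4; Eliasz 1/16; Franciszka 1/16; Grzegorz 1/16; Ireneusz 1/16; Jolanta 1/16; Ludmila 1/32; Mieczyslaw 1/16; Nadia 1/16; Oleg 1/32; Pelagia 1/16; Stanislawa 1/16; Urszula 1/16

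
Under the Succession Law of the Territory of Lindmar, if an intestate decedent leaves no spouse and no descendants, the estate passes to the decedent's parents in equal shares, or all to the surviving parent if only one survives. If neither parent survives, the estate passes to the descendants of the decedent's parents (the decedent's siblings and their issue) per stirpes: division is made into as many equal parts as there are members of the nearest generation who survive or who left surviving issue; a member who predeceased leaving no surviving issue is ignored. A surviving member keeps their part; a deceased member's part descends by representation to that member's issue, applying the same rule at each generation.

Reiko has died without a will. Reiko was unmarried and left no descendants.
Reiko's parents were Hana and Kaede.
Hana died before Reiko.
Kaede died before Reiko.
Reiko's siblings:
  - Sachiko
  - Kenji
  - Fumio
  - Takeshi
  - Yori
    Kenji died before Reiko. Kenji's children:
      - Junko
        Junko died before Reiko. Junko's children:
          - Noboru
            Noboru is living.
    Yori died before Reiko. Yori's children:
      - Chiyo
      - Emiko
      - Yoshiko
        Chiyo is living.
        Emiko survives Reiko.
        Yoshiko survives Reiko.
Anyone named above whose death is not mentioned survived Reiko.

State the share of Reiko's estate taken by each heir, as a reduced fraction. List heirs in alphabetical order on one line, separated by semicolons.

Neither parent survives and there are no descendants, so the estate passes to Reiko's siblings and their issue per stirpes.
The estate is divided into 5 equal shares of 1/5 among Sachiko, Kenji, Fumio, Takeshi, Yori.
Sachiko is living and takes 1/5.
Kenji predeceased; the 1/5 allotted to Kenji's branch passes to Kenji's issue by representation.
Junko's line is the sole branch at this level, so the full 1/5 passes to Junko's issue by representation.
Noboru is the sole taker at this level and receives the full 1/5.
Fumio is living and takes 1/5.
Takeshi is living and takes 1/5.
Yori predeceased; the 1/5 allotted to Yori's branch passes to Yori's issue by representation.
The 1/5 is divided into 3 equal shares of 1/15 among Chiyo, Emiko, Yoshiko.
Chiyo is living and takes 1/15.
Emiko is living and takes 1/15.
Yoshiko is living and takes 1/15.

Chiyo 1/15; Emiko 1/15; Fumio 1/5; Noboru 1/5; Sachiko 1/5; Takeshi 1/5; Yoshiko 1/15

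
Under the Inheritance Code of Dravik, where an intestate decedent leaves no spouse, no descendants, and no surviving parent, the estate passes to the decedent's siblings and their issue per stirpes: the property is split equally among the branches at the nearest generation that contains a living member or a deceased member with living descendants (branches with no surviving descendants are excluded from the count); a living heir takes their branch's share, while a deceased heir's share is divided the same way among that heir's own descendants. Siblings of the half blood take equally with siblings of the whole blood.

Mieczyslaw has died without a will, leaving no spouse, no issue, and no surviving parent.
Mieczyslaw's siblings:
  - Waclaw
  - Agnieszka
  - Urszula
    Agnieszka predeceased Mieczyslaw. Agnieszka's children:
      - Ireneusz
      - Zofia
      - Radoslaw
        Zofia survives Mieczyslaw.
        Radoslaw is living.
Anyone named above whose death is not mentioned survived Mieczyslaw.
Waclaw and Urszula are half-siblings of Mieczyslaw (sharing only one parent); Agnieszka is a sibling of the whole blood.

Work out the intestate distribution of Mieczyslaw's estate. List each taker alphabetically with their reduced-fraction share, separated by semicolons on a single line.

Ireneusz 1/9; Radoslaw 1/9; Urszula 1/3; Waclaw 1/3; Zofia 1/9

No spouse, descendants, or parent survives, so the estate passes to Mieczyslaw's siblings per stirpes.
Half-blood and whole-blood siblings take equally under the stated rule.
The estate is divided into 3 equal shares of 1/3 among Waclaw, Agnieszka, Urszula.
Waclaw is living and takes 1/3.
Agnieszka predeceased; the 1/3 allotted to Agnieszka's branch passes to Agnieszka's issue by representation.
The 1/3 is divided into 3 equal shares of 1/9 among Ireneusz, Zofia, Radoslaw.
Ireneusz is living and takes 1/9.
Zofia is living and takes 1/9.
Radoslaw is living and takes 1/9.
Urszula is living and takes 1/3.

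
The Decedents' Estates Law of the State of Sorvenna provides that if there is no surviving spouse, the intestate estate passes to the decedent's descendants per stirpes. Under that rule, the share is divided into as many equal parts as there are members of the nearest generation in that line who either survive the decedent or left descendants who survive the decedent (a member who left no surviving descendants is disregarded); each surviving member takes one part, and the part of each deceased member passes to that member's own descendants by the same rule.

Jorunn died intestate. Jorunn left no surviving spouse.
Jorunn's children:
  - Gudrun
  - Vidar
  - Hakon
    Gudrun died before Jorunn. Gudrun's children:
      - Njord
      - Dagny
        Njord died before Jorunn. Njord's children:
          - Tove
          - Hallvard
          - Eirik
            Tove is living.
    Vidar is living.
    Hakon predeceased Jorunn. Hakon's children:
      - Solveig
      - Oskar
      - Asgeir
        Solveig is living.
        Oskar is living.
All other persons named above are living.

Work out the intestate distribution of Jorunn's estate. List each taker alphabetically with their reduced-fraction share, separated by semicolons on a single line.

Asgeir 1/9; Dagny 1/6; Eirik 1/18; Hallvard 1/18; Oskar 1/9; Solveig 1/9; Tove 1/18; Vidar 1/3

There is no surviving spouse, so the entire estate passes to Jorunn's descendants per stirpes.
The estate is divided into 3 equal shares of 1/3 among Gudrun, Vidar, Hakon.
Gudrun predeceased; the 1/3 allotted to Gudrun's branch passes to Gudrun's issue by representation.
The 1/3 is divided into 2 equal shares of 1/6 among Njord, Dagny.
Njord predeceased; the 1/6 allotted to Njord's branch passes to Njord's issue by representation.
The 1/6 is divided into 3 equal shares of 1/18 among Tove, Hallvard, Eirik.
Tove is living and takes 1/18.
Hallvard is living and takes 1/18.
Eirik is living and takes 1/18.
Dagny is living and takes 1/6.
Vidar is living and takes 1/3.
Hakon predeceased; the 1/3 allotted to Hakon's branch passes to Hakon's issue by representation.
The 1/3 is divided into 3 equal shares of 1/9 among Solveig, Oskar, Asgeir.
Solveig is living and takes 1/9.
Oskar is living and takes 1/9.
Asgeir is living and takes 1/9.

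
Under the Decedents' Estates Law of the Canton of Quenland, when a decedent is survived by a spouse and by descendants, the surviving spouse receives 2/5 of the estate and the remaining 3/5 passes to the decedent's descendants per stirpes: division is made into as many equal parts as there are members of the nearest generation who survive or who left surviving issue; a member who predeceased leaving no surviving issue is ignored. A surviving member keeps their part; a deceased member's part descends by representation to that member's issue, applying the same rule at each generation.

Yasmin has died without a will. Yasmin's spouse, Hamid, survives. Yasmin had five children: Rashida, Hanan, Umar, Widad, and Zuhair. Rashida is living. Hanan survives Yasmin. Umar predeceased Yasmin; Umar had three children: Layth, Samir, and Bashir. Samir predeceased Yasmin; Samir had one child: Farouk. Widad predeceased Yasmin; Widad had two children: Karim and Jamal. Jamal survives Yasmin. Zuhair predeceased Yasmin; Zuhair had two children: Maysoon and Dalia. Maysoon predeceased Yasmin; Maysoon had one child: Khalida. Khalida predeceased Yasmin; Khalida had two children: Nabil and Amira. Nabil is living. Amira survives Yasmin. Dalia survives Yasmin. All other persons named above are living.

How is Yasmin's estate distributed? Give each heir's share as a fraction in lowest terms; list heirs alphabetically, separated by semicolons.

Hamid, as surviving spouse, takes 2/5.
The remaining 3/5 passes to Yasmin's descendants per stirpes.
The 3/5 is divided into 5 equal shares of 3/25 among Rashida, Hanan, Umar, Widad, Zuhair.
Rashida is living and takes 3/25.
Hanan is living and takes 3/25.
Umar predeceased; the 3/25 allotted to Umar's branch passes to Umar's issue by representation.
The 3/25 is divided into 3 equal shares of 1/25 among Layth, Samir, Bashir.
Layth is living and takes 1/25.
Samir predeceased; the 1/25 allotted to Samir's branch passes to Samir's issue by representation.
Farouk is the sole taker at this level and receives the full 1/25.
Bashir is living and takes 1/25.
Widad predeceased; the 3/25 allotted to Widad's branch passes to Widad's issue by representation.
The 3/25 is divided into 2 equal shares of 3/50 among Karim, Jamal.
Karim is living and takes 3/50.
Jamal is living and takes 3/50.
Zuhair predeceased; the 3/25 allotted to Zuhair's branch passes to Zuhair's issue by representation.
The 3/25 is divided into 2 equal shares of 3/50 among Maysoon, Dalia.
Maysoon predeceased; the 3/50 allotted to Maysoon's branch passes to Maysoon's issue by representation.
Khalida's line is the sole branch at this level, so the full 3/50 passes to Khalida's issue by representation.
The 3/50 is divided into 2 equal shares of 3/100 among Nabil, Amira.
Nabil is living and takes 3/100.
Amira is living and takes 3/100.
Dalia is living and takes 3/50.

Amira 3/100; Bashir 1/25; Dalia 3/50; Farouk 1/25; Hamid 2/5; Hanan 3/25; Jamal 3/50; Karim 3/50; Layth 1/25; Nabil 3/100; Rashida 3/25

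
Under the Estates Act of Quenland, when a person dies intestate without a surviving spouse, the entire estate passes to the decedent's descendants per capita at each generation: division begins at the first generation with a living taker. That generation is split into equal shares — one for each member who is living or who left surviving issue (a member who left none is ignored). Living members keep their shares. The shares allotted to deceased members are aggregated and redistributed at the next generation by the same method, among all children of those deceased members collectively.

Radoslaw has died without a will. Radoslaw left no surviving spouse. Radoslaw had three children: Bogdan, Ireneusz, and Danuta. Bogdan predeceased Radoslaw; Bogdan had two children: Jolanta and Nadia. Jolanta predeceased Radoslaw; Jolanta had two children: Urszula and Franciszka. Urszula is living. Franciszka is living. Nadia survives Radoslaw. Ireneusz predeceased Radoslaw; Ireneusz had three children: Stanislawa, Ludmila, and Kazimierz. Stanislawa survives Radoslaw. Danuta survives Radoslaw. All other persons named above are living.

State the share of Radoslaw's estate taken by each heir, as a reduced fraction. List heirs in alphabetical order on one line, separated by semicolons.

Danuta 1/3; Franciszka 1/15; Kazimierz 2/15; Ludmila 2/15; Nadia 2/15; Stanislawa 2/15; Urszula 1/15

There is no surviving spouse, so the entire estate passes to Radoslaw's descendants per capita at each generation.
At generation 1 (Bogdan, Ireneusz, Danuta) there are 3 shares of (1)/3 = 1/3 each.
Living: Danuta — each takes 1/3.
Deceased: Bogdan and Ireneusz. Their combined 2/3 is pooled and carried to generation 2.
At generation 2 (Jolanta, Nadia, Stanislawa, Ludmila, Kazimierz) there are 5 shares of (2/3)/5 = 2/15 each.
Living: Nadia, Stanislawa, Ludmila, and Kazimierz — each takes 2/15.
Deceased: Jolanta. That 2/15 share is carried to generation 3.
At generation 3 (Urszula, Franciszka) there are 2 shares of (2/15)/2 = 1/15 each.
Living: Urszula and Franciszka — each takes 1/15.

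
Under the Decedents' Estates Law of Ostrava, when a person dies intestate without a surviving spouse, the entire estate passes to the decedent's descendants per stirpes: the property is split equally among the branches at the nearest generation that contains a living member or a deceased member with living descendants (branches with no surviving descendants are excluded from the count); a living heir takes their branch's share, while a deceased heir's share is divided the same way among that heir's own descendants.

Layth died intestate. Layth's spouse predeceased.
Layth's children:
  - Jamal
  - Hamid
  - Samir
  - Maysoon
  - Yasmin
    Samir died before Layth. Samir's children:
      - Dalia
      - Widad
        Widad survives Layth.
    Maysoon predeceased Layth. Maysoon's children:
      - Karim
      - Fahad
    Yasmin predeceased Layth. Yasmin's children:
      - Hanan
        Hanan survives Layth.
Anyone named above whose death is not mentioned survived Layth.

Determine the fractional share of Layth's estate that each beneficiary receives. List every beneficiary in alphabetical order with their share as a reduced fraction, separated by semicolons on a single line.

Dalia 1/10; Fahad 1/10; Hamid 1/5; Hanan 1/5; Jamal 1/5; Karim 1/10; Widad 1/10

There is no surviving spouse, so the entire estate passes to Layth's descendants per stirpes.
The estate is divided into 5 equal shares of 1/5 among Jamal, Hamid, Samir, Maysoon, Yasmin.
Jamal is living and takes 1/5.
Hamid is living and takes 1/5.
Samir predeceased; the 1/5 allotted to Samir's branch passes to Samir's issue by representation.
The 1/5 is divided into 2 equal shares of 1/10 among Dalia, Widad.
Dalia is living and takes 1/10.
Widad is living and takes 1/10.
Maysoon predeceased; the 1/5 allotted to Maysoon's branch passes to Maysoon's issue by representation.
The 1/5 is divided into 2 equal shares of 1/10 among Karim, Fahad.
Karim is living and takes 1/10.
Fahad is living and takes 1/10.
Yasmin predeceased; the 1/5 allotted to Yasmin's branch passes to Yasmin's issue by representation.
Hanan is the sole taker at this level and receives the full 1/5.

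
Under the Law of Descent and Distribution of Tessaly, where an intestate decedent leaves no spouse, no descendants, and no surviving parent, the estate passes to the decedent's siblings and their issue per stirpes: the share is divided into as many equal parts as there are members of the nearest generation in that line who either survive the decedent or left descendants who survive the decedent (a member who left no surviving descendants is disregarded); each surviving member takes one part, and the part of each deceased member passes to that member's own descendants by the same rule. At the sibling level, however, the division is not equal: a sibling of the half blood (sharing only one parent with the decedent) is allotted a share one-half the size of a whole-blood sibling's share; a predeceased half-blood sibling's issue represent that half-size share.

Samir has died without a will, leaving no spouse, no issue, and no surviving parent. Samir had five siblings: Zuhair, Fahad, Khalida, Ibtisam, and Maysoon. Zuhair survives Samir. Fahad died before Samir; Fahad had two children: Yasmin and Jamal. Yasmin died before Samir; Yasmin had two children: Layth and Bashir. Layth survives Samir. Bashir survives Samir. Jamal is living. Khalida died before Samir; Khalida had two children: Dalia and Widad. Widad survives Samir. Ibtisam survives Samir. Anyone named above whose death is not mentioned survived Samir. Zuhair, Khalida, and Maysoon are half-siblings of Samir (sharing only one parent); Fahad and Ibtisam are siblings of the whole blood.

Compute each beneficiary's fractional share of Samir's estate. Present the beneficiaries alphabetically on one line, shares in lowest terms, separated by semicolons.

No spouse, descendants, or parent survives, so the estate passes to Samir's siblings per stirpes.
Half-blood siblings count for one-half the weight of whole-blood siblings at the initial division.
Dividing 1 in proportion to weights (total weight 7/2): Zuhair (weight 1/2) → 1/7; Fahad (weight 1) → 2/7; Khalida (weight 1/2) → 1/7; Ibtisam (weight 1) → 2/7; Maysoon (weight 1/2) → 1/7.
Zuhair is living and takes 1/7.
Fahad predeceased; the 2/7 allotted to Fahad's branch passes to Fahad's issue by representation.
The 2/7 is divided into 2 equal shares of 1/7 among Yasmin, Jamal.
Yasmin predeceased; the 1/7 allotted to Yasmin's branch passes to Yasmin's issue by representation.
The 1/7 is divided into 2 equal shares of 1/14 among Layth, Bashir.
Layth is living and takes 1/14.
Bashir is living and takes 1/14.
Jamal is living and takes 1/7.
Khalida predeceased; the 1/7 allotted to Khalida's branch passes to Khalida's issue by representation.
The 1/7 is divided into 2 equal shares of 1/14 among Dalia, Widad.
Dalia is living and takes 1/14.
Widad is living and takes 1/14.
Ibtisam is living and takes 2/7.
Maysoon is living and takes 1/7.

Bashir 1/14; Dalia 1/14; Ibtisam 2/7; Jamal 1/7; Layth 1/14; Maysoon 1/7; Widad 1/14; Zuhair 1/7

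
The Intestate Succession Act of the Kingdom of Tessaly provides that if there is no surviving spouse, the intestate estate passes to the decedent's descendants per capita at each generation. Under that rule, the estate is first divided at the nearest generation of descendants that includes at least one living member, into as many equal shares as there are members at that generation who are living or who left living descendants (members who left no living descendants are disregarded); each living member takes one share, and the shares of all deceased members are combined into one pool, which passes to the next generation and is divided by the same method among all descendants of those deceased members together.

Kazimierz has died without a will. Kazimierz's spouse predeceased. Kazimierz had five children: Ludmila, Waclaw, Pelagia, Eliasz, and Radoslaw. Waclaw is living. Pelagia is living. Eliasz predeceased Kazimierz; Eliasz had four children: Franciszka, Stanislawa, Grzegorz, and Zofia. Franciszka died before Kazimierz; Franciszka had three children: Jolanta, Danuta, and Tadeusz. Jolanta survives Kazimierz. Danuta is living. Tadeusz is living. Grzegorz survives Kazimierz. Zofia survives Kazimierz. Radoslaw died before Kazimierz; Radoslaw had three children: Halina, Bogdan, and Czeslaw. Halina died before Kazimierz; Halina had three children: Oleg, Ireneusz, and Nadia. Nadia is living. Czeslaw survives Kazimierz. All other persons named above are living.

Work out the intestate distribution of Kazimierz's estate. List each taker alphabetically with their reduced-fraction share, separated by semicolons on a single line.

There is no surviving spouse, so the entire estate passes to Kazimierz's descendants per capita at each generation.
At generation 1 (Ludmila, Waclaw, Pelagia, Eliasz, Radoslaw) there are 5 shares of (1)/5 = 1/5 each.
Living: Ludmila, Waclaw, and Pelagia — each takes 1/5.
Deceased: Eliasz and Radoslaw. Their combined 2/5 is pooled and carried to generation 2.
At generation 2 (Franciszka, Stanislawa, Grzegorz, Zofia, Halina, Bogdan, Czeslaw) there are 7 shares of (2/5)/7 = 2/35 each.
Living: Stanislawa, Grzegorz, Zofia, Bogdan, and Czeslaw — each takes 2/35.
Deceased: Franciszka and Halina. Their combined 4/35 is pooled and carried to generation 3.
At generation 3 (Jolanta, Danuta, Tadeusz, Oleg, Ireneusz, Nadia) there are 6 shares of (4/35)/6 = 2/105 each.
Living: Jolanta, Danuta, Tadeusz, Oleg, Ireneusz, and Nadia — each takes 2/105.

Bogdan 2/35; Czeslaw 2/35; Danuta 2/105; Grzegorz 2/35; Ireneusz 2/105; Jolanta 2/105; Ludmila 1/5; Nadia 2/105; Oleg 2/105; Pelagia 1/5; Stanislawa 2/35; Tadeusz 2/105; Waclaw 1/5; Zofia 2/35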